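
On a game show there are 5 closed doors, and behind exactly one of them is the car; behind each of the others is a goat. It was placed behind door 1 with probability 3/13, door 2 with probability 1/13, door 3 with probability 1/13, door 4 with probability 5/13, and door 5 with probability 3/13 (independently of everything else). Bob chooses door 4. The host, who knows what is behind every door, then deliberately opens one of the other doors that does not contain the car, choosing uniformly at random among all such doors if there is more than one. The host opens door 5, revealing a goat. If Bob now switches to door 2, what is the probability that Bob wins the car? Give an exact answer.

Condition on the true location of the car.
If it is behind door 1 (prior 3/13): the host has 3 equally likely choices, so probability 1/3; weight (3/13)·(1/3) = 1/13.
If it is behind either of doors 2 and 3 (prior 1/13 each): the host has 3 equally likely choices, so probability 1/3; weight (1/13)·(1/3) = 1/39 each.
If it is behind door 4 (prior 5/13): the host has 4 equally likely choices, so probability 1/4; weight (5/13)·(1/4) = 5/52.
If it is behind door 5 (prior 3/13): the host opened door 5, so this case is ruled out; weight (3/13)·0 = 0.
The weights sum to 35/156.
So P(the car behind door 2 | the host opened door 5) = (1/39) / (35/156) = 4/35.

4/35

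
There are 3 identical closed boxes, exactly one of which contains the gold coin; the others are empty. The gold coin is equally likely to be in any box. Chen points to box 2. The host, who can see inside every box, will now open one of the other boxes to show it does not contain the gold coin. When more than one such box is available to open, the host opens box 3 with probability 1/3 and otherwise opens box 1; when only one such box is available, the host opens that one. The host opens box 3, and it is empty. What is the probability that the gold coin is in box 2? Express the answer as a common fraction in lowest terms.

1/4

Apply Bayes' rule, conditioning on where the gold coin actually is.
If it is in box 1 (prior 1/3): only box 3 is available, probability 1; weight (1/3)·1 = 1/3.
If it is in box 2 (prior 1/3): box 3 is available, opened with probability 1/3; weight (1/3)·(1/3) = 1/9.
If it is in box 3 (prior 1/3): the host opened box 3, so this case is ruled out; weight (1/3)·0 = 0.
The weights sum to 4/9.
So P(the gold coin in box 2 | the host opened box 3) = (1/9) / (4/9) = 1/4.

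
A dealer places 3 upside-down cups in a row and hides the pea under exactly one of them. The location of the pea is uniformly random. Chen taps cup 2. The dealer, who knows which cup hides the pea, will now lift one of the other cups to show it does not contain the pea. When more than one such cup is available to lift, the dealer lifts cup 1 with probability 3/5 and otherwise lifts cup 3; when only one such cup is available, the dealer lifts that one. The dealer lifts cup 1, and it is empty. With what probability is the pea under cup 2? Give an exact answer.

3/8

Apply Bayes' rule, conditioning on where the pea actually is.
If it is under cup 1 (prior 1/3): the dealer opened cup 1, so this case is ruled out; weight (1/3)·0 = 0.
If it is under cup 2 (prior 1/3): cup 1 is available, opened with probability 3/5; weight (1/3)·(3/5) = 1/5.
If it is under cup 3 (prior 1/3): only cup 1 is available, probability 1; weight (1/3)·1 = 1/3.
The weights sum to 8/15.
So P(the pea under cup 2 | the dealer opened cup 1) = (1/5) / (8/15) = 3/8.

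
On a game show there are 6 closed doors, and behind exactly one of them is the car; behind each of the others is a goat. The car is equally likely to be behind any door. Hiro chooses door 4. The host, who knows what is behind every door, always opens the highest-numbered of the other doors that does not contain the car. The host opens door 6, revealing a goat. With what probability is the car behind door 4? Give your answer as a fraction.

Consider each possible location of the car in turn.
If it is behind any of doors 1, 2, 3, 4, and 5 (prior 1/6 each): door 6 is the highest-numbered option available, probability 1; weight (1/6)·1 = 1/6 each.
If it is behind door 6 (prior 1/6): the host opened door 6, so this case is ruled out; weight (1/6)·0 = 0.
The weights sum to 5/6.
So P(the car behind door 4 | the host opened door 6) = (1/6) / (5/6) = 1/5.

1/5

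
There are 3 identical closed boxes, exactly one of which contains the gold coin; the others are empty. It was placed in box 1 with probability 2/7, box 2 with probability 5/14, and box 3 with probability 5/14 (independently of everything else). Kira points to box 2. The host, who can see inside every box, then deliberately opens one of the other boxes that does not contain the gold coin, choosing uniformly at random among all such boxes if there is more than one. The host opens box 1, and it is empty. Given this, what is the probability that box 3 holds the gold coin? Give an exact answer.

Condition on the true location of the gold coin.
If it is in box 1 (prior 2/7): the host opened box 1, so this case is ruled out; weight (2/7)·0 = 0.
If it is in box 2 (prior 5/14): the host has 2 equally likely choices, so probability 1/2; weight (5/14)·(1/2) = 5/28.
If it is in box 3 (prior 5/14): the host has no choice, probability 1; weight (5/14)·1 = 5/14.
The weights sum to 15/28.
So P(the gold coin in box 3 | the host opened box 1) = (5/14) / (15/28) = 2/3.

2/3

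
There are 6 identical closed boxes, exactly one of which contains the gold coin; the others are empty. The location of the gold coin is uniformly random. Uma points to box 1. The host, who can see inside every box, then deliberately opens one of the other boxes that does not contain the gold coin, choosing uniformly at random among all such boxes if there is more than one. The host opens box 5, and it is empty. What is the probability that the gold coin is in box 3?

Consider each possible location of the gold coin in turn.
If it is in box 1 (prior 1/6): the host has 5 equally likely choices, so probability 1/5; weight (1/6)·(1/5) = 1/30.
If it is in any of boxes 2, 3, 4, and 6 (prior 1/6 each): the host has 4 equally likely choices, so probability 1/4; weight (1/6)·(1/4) = 1/24 each.
If it is in box 5 (prior 1/6): the host opened box 5, so this case is ruled out; weight (1/6)·0 = 0.
The weights sum to 1/5.
So P(the gold coin in box 3 | the host opened box 5) = (1/24) / (1/5) = 5/24.

5/24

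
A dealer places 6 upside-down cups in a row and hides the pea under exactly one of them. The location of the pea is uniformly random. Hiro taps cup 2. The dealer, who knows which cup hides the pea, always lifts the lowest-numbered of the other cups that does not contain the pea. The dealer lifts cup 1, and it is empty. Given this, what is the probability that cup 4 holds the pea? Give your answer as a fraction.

1/5

Condition on the true location of the pea.
If it is under cup 1 (prior 1/6): the dealer opened cup 1, so this case is ruled out; weight (1/6)·0 = 0.
If it is under any of cups 2, 3, 4, 5, and 6 (prior 1/6 each): cup 1 is the lowest-numbered option available, probability 1; weight (1/6)·1 = 1/6 each.
The weights sum to 5/6.
So P(the pea under cup 4 | the dealer opened cup 1) = (1/6) / (5/6) = 1/5.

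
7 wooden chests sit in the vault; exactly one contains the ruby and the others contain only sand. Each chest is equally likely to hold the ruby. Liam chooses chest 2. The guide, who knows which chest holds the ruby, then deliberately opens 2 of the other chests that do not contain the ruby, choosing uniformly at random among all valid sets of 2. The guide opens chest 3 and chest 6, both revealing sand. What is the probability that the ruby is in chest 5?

Consider each possible location of the ruby in turn.
If it is in any of chests 1, 4, 5, and 7 (prior 1/7 each): the guide has 10 equally likely choices, so probability 1/10; weight (1/7)·(1/10) = 1/70 each.
If it is in chest 2 (prior 1/7): the guide has 15 equally likely choices, so probability 1/15; weight (1/7)·(1/15) = 1/105.
If it is in either of chests 3 and 6 (prior 1/7 each): that chest was opened and seen not to hold the prize — ruled out; weight (1/7)·0 = 0 each.
The weights sum to 1/15.
So P(the ruby in chest 5 | the guide opened chest 3 and chest 6) = (1/70) / (1/15) = 3/14.

3/14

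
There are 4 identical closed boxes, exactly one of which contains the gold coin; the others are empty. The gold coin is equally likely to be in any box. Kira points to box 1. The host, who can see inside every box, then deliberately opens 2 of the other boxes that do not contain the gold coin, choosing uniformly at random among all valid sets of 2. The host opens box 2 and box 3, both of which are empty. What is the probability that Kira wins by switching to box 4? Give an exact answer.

Condition on the true location of the gold coin.
If it is in box 1 (prior 1/4): the host has 3 equally likely choices, so probability 1/3; weight (1/4)·(1/3) = 1/12.
If it is in either of boxes 2 and 3 (prior 1/4 each): that box was opened and seen not to hold the prize — ruled out; weight (1/4)·0 = 0 each.
If it is in box 4 (prior 1/4): the host has no choice, probability 1; weight (1/4)·1 = 1/4.
The weights sum to 1/3.
So P(the gold coin in box 4 | the host opened box 2 and box 3) = (1/4) / (1/3) = 3/4.

3/4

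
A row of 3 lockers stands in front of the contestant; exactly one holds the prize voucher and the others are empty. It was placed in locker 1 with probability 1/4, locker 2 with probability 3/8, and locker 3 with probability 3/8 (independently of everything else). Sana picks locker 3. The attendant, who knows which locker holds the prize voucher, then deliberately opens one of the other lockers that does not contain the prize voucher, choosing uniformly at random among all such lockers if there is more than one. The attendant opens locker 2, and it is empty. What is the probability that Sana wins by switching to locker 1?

4/7

Apply Bayes' rule, conditioning on where the prize voucher actually is.
If it is in locker 1 (prior 1/4): the attendant has no choice, probability 1; weight (1/4)·1 = 1/4.
If it is in locker 2 (prior 3/8): the attendant opened locker 2, so this case is ruled out; weight (3/8)·0 = 0.
If it is in locker 3 (prior 3/8): the attendant has 2 equally likely choices, so probability 1/2; weight (3/8)·(1/2) = 3/16.
The weights sum to 7/16.
So P(the prize voucher in locker 1 | the attendant opened locker 2) = (1/4) / (7/16) = 4/7.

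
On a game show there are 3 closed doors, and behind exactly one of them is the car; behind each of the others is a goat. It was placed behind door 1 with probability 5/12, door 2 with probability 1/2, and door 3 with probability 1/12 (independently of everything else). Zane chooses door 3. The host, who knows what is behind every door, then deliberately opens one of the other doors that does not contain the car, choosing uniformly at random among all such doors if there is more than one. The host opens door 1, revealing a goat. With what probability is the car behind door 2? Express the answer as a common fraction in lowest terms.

Apply Bayes' rule, conditioning on where the car actually is.
If it is behind door 1 (prior 5/12): the host opened door 1, so this case is ruled out; weight (5/12)·0 = 0.
If it is behind door 2 (prior 1/2): the host has no choice, probability 1; weight (1/2)·1 = 1/2.
If it is behind door 3 (prior 1/12): the host has 2 equally likely choices, so probability 1/2; weight (1/12)·(1/2) = 1/24.
The weights sum to 13/24.
So P(the car behind door 2 | the host opened door 1) = (1/2) / (13/24) = 12/13.

12/13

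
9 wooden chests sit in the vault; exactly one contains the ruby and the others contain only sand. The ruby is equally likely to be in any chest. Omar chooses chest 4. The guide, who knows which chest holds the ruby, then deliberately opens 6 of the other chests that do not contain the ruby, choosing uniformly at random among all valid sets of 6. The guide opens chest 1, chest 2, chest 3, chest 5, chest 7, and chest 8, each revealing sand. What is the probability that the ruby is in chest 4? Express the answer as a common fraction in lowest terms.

1/9

Condition on the true location of the ruby.
If it is in any of chests 1, 2, 3, 5, 7, and 8 (prior 1/9 each): that chest was opened and seen not to hold the prize — ruled out; weight (1/9)·0 = 0 each.
If it is in chest 4 (prior 1/9): the guide has 28 equally likely choices, so probability 1/28; weight (1/9)·(1/28) = 1/252.
If it is in either of chests 6 and 9 (prior 1/9 each): the guide has 7 equally likely choices, so probability 1/7; weight (1/9)·(1/7) = 1/63 each.
The weights sum to 1/28.
So P(the ruby in chest 4 | the guide opened chest 1, chest 2, chest 3, chest 5, chest 7, and chest 8) = (1/252) / (1/28) = 1/9.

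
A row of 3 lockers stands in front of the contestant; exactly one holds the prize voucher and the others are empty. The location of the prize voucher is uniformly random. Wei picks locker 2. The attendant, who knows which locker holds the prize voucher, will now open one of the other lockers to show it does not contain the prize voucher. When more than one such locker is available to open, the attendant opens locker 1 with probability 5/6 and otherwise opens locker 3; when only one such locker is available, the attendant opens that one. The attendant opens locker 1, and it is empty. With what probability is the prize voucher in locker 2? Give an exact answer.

5/11

Condition on the true location of the prize voucher.
If it is in locker 1 (prior 1/3): the attendant opened locker 1, so this case is ruled out; weight (1/3)·0 = 0.
If it is in locker 2 (prior 1/3): locker 1 is available, opened with probability 5/6; weight (1/3)·(5/6) = 5/18.
If it is in locker 3 (prior 1/3): only locker 1 is available, probability 1; weight (1/3)·1 = 1/3.
The weights sum to 11/18.
So P(the prize voucher in locker 2 | the attendant opened locker 1) = (5/18) / (11/18) = 5/11.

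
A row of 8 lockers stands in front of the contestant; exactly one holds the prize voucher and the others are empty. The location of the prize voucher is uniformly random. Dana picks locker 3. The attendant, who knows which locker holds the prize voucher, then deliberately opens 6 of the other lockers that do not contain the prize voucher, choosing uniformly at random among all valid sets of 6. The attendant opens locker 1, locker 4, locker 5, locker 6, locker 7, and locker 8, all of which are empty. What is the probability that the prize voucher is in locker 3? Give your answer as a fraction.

1/8

Consider each possible location of the prize voucher in turn.
If it is in any of lockers 1, 4, 5, 6, 7, and 8 (prior 1/8 each): that locker was opened and seen not to hold the prize — ruled out; weight (1/8)·0 = 0 each.
If it is in locker 2 (prior 1/8): the attendant has no choice, probability 1; weight (1/8)·1 = 1/8.
If it is in locker 3 (prior 1/8): the attendant has 7 equally likely choices, so probability 1/7; weight (1/8)·(1/7) = 1/56.
The weights sum to 1/7.
So P(the prize voucher in locker 3 | the attendant opened locker 1, locker 4, locker 5, locker 6, locker 7, and locker 8) = (1/56) / (1/7) = 1/8.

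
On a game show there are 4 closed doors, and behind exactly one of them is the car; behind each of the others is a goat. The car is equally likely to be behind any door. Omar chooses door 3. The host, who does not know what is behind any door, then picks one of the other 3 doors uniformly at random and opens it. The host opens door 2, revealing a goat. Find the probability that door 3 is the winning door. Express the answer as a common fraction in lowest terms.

Consider each possible location of the car in turn.
If it is behind any of doors 1, 3, and 4 (prior 1/4 each): the host picks door 2 with probability 1/3 regardless, and it is not the prize; weight (1/4)·(1/3) = 1/12 each.
If it is behind door 2 (prior 1/4): the host opened door 2, so this case is ruled out; weight (1/4)·0 = 0.
The weights sum to 1/4.
So P(the car behind door 3 | the host opened door 2) = (1/12) / (1/4) = 1/3.

1/3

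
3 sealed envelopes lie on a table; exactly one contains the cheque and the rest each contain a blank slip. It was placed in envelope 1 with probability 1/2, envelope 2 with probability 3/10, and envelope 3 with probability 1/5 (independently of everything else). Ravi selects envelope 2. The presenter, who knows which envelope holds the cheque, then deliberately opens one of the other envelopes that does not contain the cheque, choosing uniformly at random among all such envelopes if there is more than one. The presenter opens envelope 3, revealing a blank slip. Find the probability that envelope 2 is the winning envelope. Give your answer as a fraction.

Apply Bayes' rule, conditioning on where the cheque actually is.
If it is in envelope 1 (prior 1/2): the presenter has no choice, probability 1; weight (1/2)·1 = 1/2.
If it is in envelope 2 (prior 3/10): the presenter has 2 equally likely choices, so probability 1/2; weight (3/10)·(1/2) = 3/20.
If it is in envelope 3 (prior 1/5): the presenter opened envelope 3, so this case is ruled out; weight (1/5)·0 = 0.
The weights sum to 13/20.
So P(the cheque in envelope 2 | the presenter opened envelope 3) = (3/20) / (13/20) = 3/13.

3/13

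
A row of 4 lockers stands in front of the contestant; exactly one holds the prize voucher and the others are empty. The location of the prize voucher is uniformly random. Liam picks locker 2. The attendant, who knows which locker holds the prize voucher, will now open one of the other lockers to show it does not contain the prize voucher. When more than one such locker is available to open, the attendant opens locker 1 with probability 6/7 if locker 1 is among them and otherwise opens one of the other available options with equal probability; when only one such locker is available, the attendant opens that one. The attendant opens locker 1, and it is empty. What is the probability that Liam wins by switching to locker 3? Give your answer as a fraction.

1/3

Condition on the true location of the prize voucher.
If it is in locker 1 (prior 1/4): the attendant opened locker 1, so this case is ruled out; weight (1/4)·0 = 0.
If it is in any of lockers 2, 3, and 4 (prior 1/4 each): locker 1 is available, opened with probability 6/7; weight (1/4)·(6/7) = 3/14 each.
The weights sum to 9/14.
So P(the prize voucher in locker 3 | the attendant opened locker 1) = (3/14) / (9/14) = 1/3.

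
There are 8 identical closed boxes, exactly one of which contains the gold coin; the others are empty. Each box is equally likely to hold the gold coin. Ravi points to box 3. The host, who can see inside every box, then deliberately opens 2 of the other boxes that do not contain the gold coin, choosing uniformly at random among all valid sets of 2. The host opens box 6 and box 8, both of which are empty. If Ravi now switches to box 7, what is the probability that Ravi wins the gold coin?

7/40

Condition on the true location of the gold coin.
If it is in any of boxes 1, 2, 4, 5, and 7 (prior 1/8 each): the host has 15 equally likely choices, so probability 1/15; weight (1/8)·(1/15) = 1/120 each.
If it is in box 3 (prior 1/8): the host has 21 equally likely choices, so probability 1/21; weight (1/8)·(1/21) = 1/168.
If it is in either of boxes 6 and 8 (prior 1/8 each): that box was opened and seen not to hold the prize — ruled out; weight (1/8)·0 = 0 each.
The weights sum to 1/21.
So P(the gold coin in box 7 | the host opened box 6 and box 8) = (1/120) / (1/21) = 7/40.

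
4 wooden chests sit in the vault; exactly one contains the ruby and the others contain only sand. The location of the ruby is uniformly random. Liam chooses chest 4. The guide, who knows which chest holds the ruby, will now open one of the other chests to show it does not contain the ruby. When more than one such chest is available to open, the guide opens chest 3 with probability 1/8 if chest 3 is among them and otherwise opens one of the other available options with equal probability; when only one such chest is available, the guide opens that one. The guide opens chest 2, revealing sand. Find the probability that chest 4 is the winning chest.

7/29

Condition on the true location of the ruby.
If it is in chest 1 (prior 1/4): chest 3 is available but not opened, probability 7/8; weight (1/4)·(7/8) = 7/32.
If it is in chest 2 (prior 1/4): the guide opened chest 2, so this case is ruled out; weight (1/4)·0 = 0.
If it is in chest 3 (prior 1/4): chest 3 holds the prize so is unavailable; the guide chooses uniformly among the 2 others, probability 1/2; weight (1/4)·(1/2) = 1/8.
If it is in chest 4 (prior 1/4): chest 3 is available but not opened; chest 2 gets probability (1 − 1/8)/2 = 7/16; weight (1/4)·(7/16) = 7/64.
The weights sum to 29/64.
So P(the ruby in chest 4 | the guide opened chest 2) = (7/64) / (29/64) = 7/29.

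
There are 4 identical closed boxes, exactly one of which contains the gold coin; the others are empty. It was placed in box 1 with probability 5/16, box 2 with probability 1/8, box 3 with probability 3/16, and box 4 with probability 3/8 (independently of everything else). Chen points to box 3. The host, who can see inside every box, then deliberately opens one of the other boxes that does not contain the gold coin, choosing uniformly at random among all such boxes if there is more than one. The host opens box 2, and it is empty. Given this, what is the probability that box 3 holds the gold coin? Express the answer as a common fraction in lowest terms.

2/13

Condition on the true location of the gold coin.
If it is in box 1 (prior 5/16): the host has 2 equally likely choices, so probability 1/2; weight (5/16)·(1/2) = 5/32.
If it is in box 2 (prior 1/8): the host opened box 2, so this case is ruled out; weight (1/8)·0 = 0.
If it is in box 3 (prior 3/16): the host has 3 equally likely choices, so probability 1/3; weight (3/16)·(1/3) = 1/16.
If it is in box 4 (prior 3/8): the host has 2 equally likely choices, so probability 1/2; weight (3/8)·(1/2) = 3/16.
The weights sum to 13/32.
So P(the gold coin in box 3 | the host opened box 2) = (1/16) / (13/32) = 2/13.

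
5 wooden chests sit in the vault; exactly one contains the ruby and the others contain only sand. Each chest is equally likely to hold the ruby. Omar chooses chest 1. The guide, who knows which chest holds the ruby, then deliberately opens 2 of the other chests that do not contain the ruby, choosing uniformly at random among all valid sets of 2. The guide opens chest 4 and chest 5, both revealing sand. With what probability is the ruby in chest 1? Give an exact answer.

Consider each possible location of the ruby in turn.
If it is in chest 1 (prior 1/5): the guide has 6 equally likely choices, so probability 1/6; weight (1/5)·(1/6) = 1/30.
If it is in either of chests 2 and 3 (prior 1/5 each): the guide has 3 equally likely choices, so probability 1/3; weight (1/5)·(1/3) = 1/15 each.
If it is in either of chests 4 and 5 (prior 1/5 each): that chest was opened and seen not to hold the prize — ruled out; weight (1/5)·0 = 0 each.
The weights sum to 1/6.
So P(the ruby in chest 1 | the guide opened chest 4 and chest 5) = (1/30) / (1/6) = 1/5.

1/5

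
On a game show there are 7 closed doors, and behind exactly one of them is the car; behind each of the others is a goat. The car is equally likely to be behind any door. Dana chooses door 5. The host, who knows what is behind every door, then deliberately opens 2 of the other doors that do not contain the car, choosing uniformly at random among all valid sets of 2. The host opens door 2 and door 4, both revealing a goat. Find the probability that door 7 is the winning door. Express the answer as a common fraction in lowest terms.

Consider each possible location of the car in turn.
If it is behind any of doors 1, 3, 6, and 7 (prior 1/7 each): the host has 10 equally likely choices, so probability 1/10; weight (1/7)·(1/10) = 1/70 each.
If it is behind either of doors 2 and 4 (prior 1/7 each): that door was opened and seen not to hold the prize — ruled out; weight (1/7)·0 = 0 each.
If it is behind door 5 (prior 1/7): the host has 15 equally likely choices, so probability 1/15; weight (1/7)·(1/15) = 1/105.
The weights sum to 1/15.
So P(the car behind door 7 | the host opened door 2 and door 4) = (1/70) / (1/15) = 3/14.

3/14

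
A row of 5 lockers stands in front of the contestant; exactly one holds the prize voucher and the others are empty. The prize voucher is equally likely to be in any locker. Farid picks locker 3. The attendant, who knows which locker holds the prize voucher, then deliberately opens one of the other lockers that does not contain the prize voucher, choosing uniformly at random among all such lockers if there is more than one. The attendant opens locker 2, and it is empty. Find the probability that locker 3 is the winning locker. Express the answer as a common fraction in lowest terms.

1/5

Apply Bayes' rule, conditioning on where the prize voucher actually is.
If it is in any of lockers 1, 4, and 5 (prior 1/5 each): the attendant has 3 equally likely choices, so probability 1/3; weight (1/5)·(1/3) = 1/15 each.
If it is in locker 2 (prior 1/5): the attendant opened locker 2, so this case is ruled out; weight (1/5)·0 = 0.
If it is in locker 3 (prior 1/5): the attendant has 4 equally likely choices, so probability 1/4; weight (1/5)·(1/4) = 1/20.
The weights sum to 1/4.
So P(the prize voucher in locker 3 | the attendant opened locker 2) = (1/20) / (1/4) = 1/5.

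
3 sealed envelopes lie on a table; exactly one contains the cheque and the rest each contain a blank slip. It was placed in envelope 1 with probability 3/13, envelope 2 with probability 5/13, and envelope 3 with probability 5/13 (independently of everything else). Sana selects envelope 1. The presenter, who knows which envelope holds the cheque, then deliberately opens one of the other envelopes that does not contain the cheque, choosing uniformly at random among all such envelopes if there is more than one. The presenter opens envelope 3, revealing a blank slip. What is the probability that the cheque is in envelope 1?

Consider each possible location of the cheque in turn.
If it is in envelope 1 (prior 3/13): the presenter has 2 equally likely choices, so probability 1/2; weight (3/13)·(1/2) = 3/26.
If it is in envelope 2 (prior 5/13): the presenter has no choice, probability 1; weight (5/13)·1 = 5/13.
If it is in envelope 3 (prior 5/13): the presenter opened envelope 3, so this case is ruled out; weight (5/13)·0 = 0.
The weights sum to 1/2.
So P(the cheque in envelope 1 | the presenter opened envelope 3) = (3/26) / (1/2) = 3/13.

3/13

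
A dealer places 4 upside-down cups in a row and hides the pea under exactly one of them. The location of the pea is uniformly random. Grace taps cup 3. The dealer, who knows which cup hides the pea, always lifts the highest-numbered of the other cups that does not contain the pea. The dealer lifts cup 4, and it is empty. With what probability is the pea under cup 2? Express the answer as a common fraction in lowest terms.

Condition on the true location of the pea.
If it is under any of cups 1, 2, and 3 (prior 1/4 each): cup 4 is the highest-numbered option available, probability 1; weight (1/4)·1 = 1/4 each.
If it is under cup 4 (prior 1/4): the dealer opened cup 4, so this case is ruled out; weight (1/4)·0 = 0.
The weights sum to 3/4.
So P(the pea under cup 2 | the dealer opened cup 4) = (1/4) / (3/4) = 1/3.

1/3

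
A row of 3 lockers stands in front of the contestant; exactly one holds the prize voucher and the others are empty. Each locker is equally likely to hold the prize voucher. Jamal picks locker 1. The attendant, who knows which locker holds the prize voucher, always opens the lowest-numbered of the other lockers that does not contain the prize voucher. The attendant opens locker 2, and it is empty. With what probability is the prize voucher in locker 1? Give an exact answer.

Consider each possible location of the prize voucher in turn.
If it is in either of lockers 1 and 3 (prior 1/3 each): locker 2 is the lowest-numbered option available, probability 1; weight (1/3)·1 = 1/3 each.
If it is in locker 2 (prior 1/3): the attendant opened locker 2, so this case is ruled out; weight (1/3)·0 = 0.
The weights sum to 2/3.
So P(the prize voucher in locker 1 | the attendant opened locker 2) = (1/3) / (2/3) = 1/2.

1/2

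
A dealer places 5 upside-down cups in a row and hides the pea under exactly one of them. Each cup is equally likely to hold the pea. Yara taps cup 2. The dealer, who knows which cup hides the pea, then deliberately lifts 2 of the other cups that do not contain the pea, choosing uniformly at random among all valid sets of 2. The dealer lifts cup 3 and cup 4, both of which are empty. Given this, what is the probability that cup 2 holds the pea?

Apply Bayes' rule, conditioning on where the pea actually is.
If it is under either of cups 1 and 5 (prior 1/5 each): the dealer has 3 equally likely choices, so probability 1/3; weight (1/5)·(1/3) = 1/15 each.
If it is under cup 2 (prior 1/5): the dealer has 6 equally likely choices, so probability 1/6; weight (1/5)·(1/6) = 1/30.
If it is under either of cups 3 and 4 (prior 1/5 each): that cup was opened and seen not to hold the prize — ruled out; weight (1/5)·0 = 0 each.
The weights sum to 1/6.
So P(the pea under cup 2 | the dealer opened cup 3 and cup 4) = (1/30) / (1/6) = 1/5.

1/5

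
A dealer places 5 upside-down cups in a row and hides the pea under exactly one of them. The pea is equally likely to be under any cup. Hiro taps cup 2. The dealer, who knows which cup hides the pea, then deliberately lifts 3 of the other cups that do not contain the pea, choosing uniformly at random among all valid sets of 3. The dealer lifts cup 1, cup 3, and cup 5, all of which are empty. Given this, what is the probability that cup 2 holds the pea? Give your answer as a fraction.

1/5

Consider each possible location of the pea in turn.
If it is under any of cups 1, 3, and 5 (prior 1/5 each): that cup was opened and seen not to hold the prize — ruled out; weight (1/5)·0 = 0 each.
If it is under cup 2 (prior 1/5): the dealer has 4 equally likely choices, so probability 1/4; weight (1/5)·(1/4) = 1/20.
If it is under cup 4 (prior 1/5): the dealer has no choice, probability 1; weight (1/5)·1 = 1/5.
The weights sum to 1/4.
So P(the pea under cup 2 | the dealer opened cup 1, cup 3, and cup 5) = (1/20) / (1/4) = 1/5.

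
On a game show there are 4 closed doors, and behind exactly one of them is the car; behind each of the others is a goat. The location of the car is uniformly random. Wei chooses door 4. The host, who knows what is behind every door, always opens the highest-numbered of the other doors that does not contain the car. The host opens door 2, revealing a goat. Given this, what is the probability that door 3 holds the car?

Condition on the true location of the car.
If it is behind either of doors 1 and 4 (prior 1/4 each): the host would have opened door 3 instead, probability 0; weight (1/4)·0 = 0 each.
If it is behind door 2 (prior 1/4): the host opened door 2, so this case is ruled out; weight (1/4)·0 = 0.
If it is behind door 3 (prior 1/4): door 2 is the highest-numbered option available, probability 1; weight (1/4)·1 = 1/4.
The weights sum to 1/4.
So P(the car behind door 3 | the host opened door 2) = (1/4) / (1/4) = 1.

1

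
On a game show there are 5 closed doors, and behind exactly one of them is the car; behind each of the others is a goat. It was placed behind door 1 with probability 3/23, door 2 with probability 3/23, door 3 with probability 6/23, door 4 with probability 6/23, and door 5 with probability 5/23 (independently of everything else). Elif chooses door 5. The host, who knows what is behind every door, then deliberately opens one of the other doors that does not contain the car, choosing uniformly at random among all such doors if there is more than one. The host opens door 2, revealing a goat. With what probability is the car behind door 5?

Consider each possible location of the car in turn.
If it is behind door 1 (prior 3/23): the host has 3 equally likely choices, so probability 1/3; weight (3/23)·(1/3) = 1/23.
If it is behind door 2 (prior 3/23): the host opened door 2, so this case is ruled out; weight (3/23)·0 = 0.
If it is behind either of doors 3 and 4 (prior 6/23 each): the host has 3 equally likely choices, so probability 1/3; weight (6/23)·(1/3) = 2/23 each.
If it is behind door 5 (prior 5/23): the host has 4 equally likely choices, so probability 1/4; weight (5/23)·(1/4) = 5/92.
The weights sum to 25/92.
So P(the car behind door 5 | the host opened door 2) = (5/92) / (25/92) = 1/5.

1/5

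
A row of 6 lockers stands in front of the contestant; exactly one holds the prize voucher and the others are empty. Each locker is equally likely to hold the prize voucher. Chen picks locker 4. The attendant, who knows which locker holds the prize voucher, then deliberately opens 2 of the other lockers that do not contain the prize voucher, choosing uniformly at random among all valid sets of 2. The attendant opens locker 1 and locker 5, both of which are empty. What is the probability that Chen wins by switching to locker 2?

Apply Bayes' rule, conditioning on where the prize voucher actually is.
If it is in either of lockers 1 and 5 (prior 1/6 each): that locker was opened and seen not to hold the prize — ruled out; weight (1/6)·0 = 0 each.
If it is in any of lockers 2, 3, and 6 (prior 1/6 each): the attendant has 6 equally likely choices, so probability 1/6; weight (1/6)·(1/6) = 1/36 each.
If it is in locker 4 (prior 1/6): the attendant has 10 equally likely choices, so probability 1/10; weight (1/6)·(1/10) = 1/60.
The weights sum to 1/10.
So P(the prize voucher in locker 2 | the attendant opened locker 1 and locker 5) = (1/36) / (1/10) = 5/18.

5/18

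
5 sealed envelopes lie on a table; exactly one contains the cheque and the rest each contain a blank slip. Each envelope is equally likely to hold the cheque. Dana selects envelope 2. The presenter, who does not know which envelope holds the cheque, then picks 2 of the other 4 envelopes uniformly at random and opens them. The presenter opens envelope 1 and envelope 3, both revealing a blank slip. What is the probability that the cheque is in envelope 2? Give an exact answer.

1/3

Because the presenter chose which envelopes to open without knowing where the cheque is, the choice is independent of the prize location. Learning that none of the 2 opened envelopes holds the cheque simply rules out those 2 locations and leaves the remaining 3 envelopes still equally likely by symmetry.
So P(the cheque in envelope 2) = 1/3.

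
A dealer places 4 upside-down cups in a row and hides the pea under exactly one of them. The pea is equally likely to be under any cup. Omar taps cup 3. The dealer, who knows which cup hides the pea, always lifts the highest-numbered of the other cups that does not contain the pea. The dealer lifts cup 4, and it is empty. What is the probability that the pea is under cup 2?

1/3

Condition on the true location of the pea.
If it is under any of cups 1, 2, and 3 (prior 1/4 each): cup 4 is the highest-numbered option available, probability 1; weight (1/4)·1 = 1/4 each.
If it is under cup 4 (prior 1/4): the dealer opened cup 4, so this case is ruled out; weight (1/4)·0 = 0.
The weights sum to 3/4.
So P(the pea under cup 2 | the dealer opened cup 4) = (1/4) / (3/4) = 1/3.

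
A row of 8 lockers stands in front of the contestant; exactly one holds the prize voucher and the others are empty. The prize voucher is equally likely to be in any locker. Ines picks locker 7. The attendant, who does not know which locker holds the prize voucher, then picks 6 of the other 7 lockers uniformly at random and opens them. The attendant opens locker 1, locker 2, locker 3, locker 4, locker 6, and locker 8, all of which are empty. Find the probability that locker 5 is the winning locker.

1/2

Condition on the true location of the prize voucher.
If it is in any of lockers 1, 2, 3, 4, 6, and 8 (prior 1/8 each): that locker was opened and seen not to hold the prize — ruled out; weight (1/8)·0 = 0 each.
If it is in either of lockers 5 and 7 (prior 1/8 each): the attendant picks exactly this set with probability 1/7 regardless, and none is the prize; weight (1/8)·(1/7) = 1/56 each.
The weights sum to 1/28.
So P(the prize voucher in locker 5 | the attendant opened locker 1, locker 2, locker 3, locker 4, locker 6, and locker 8) = (1/56) / (1/28) = 1/2.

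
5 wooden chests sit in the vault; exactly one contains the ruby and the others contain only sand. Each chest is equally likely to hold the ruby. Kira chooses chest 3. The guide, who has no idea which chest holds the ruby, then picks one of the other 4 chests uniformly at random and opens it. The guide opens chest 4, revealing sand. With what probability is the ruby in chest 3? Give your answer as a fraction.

1/4

Apply Bayes' rule, conditioning on where the ruby actually is.
If it is in any of chests 1, 2, 3, and 5 (prior 1/5 each): the guide picks chest 4 with probability 1/4 regardless, and it is not the prize; weight (1/5)·(1/4) = 1/20 each.
If it is in chest 4 (prior 1/5): the guide opened chest 4, so this case is ruled out; weight (1/5)·0 = 0.
The weights sum to 1/5.
So P(the ruby in chest 3 | the guide opened chest 4) = (1/20) / (1/5) = 1/4.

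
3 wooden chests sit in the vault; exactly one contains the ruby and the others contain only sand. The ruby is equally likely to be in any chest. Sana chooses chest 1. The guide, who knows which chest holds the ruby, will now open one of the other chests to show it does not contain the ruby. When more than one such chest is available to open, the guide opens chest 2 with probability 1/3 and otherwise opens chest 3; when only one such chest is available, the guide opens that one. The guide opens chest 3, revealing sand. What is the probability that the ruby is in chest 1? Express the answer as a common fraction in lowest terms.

2/5

Condition on the true location of the ruby.
If it is in chest 1 (prior 1/3): chest 2 is available but not opened, probability 2/3; weight (1/3)·(2/3) = 2/9.
If it is in chest 2 (prior 1/3): only chest 3 is available, probability 1; weight (1/3)·1 = 1/3.
If it is in chest 3 (prior 1/3): the guide opened chest 3, so this case is ruled out; weight (1/3)·0 = 0.
The weights sum to 5/9.
So P(the ruby in chest 1 | the guide opened chest 3) = (2/9) / (5/9) = 2/5.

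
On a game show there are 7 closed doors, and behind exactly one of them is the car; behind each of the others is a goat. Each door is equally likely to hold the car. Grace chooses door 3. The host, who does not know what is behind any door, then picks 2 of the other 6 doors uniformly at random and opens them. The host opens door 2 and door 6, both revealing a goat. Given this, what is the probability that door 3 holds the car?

1/5

Condition on the true location of the car.
If it is behind any of doors 1, 3, 4, 5, and 7 (prior 1/7 each): the host picks exactly this set with probability 1/15 regardless, and none is the prize; weight (1/7)·(1/15) = 1/105 each.
If it is behind either of doors 2 and 6 (prior 1/7 each): that door was opened and seen not to hold the prize — ruled out; weight (1/7)·0 = 0 each.
The weights sum to 1/21.
So P(the car behind door 3 | the host opened door 2 and door 6) = (1/105) / (1/21) = 1/5.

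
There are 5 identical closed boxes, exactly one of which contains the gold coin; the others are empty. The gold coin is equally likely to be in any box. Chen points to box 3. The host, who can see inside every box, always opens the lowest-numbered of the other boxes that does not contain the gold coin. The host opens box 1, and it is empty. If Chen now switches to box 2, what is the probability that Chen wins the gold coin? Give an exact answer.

Consider each possible location of the gold coin in turn.
If it is in box 1 (prior 1/5): the host opened box 1, so this case is ruled out; weight (1/5)·0 = 0.
If it is in any of boxes 2, 3, 4, and 5 (prior 1/5 each): box 1 is the lowest-numbered option available, probability 1; weight (1/5)·1 = 1/5 each.
The weights sum to 4/5.
So P(the gold coin in box 2 | the host opened box 1) = (1/5) / (4/5) = 1/4.

1/4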